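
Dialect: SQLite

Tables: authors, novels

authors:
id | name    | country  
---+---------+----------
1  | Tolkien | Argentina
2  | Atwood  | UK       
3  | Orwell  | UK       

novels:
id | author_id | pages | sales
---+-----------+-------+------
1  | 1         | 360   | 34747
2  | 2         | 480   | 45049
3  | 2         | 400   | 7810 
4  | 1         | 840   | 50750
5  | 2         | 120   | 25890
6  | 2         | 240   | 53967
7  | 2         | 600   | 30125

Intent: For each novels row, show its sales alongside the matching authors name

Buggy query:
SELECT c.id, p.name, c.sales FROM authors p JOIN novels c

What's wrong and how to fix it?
Bug: Missing join condition: each novels row is matched to all authors rows instead of just its own

Fix: Specify the join condition linking the foreign key to the parent id

Corrected query:
SELECT c.id, p.name, c.sales FROM authors p JOIN novels c ON c.author_id = p.id

Result:
id | name    | sales
---+---------+------
1  | Tolkien | 34747
2  | Atwood  | 45049
3  | Atwood  | 7810 
4  | Tolkien | 50750
5  | Atwood  | 25890
6  | Atwood  | 53967
7  | Atwood  | 30125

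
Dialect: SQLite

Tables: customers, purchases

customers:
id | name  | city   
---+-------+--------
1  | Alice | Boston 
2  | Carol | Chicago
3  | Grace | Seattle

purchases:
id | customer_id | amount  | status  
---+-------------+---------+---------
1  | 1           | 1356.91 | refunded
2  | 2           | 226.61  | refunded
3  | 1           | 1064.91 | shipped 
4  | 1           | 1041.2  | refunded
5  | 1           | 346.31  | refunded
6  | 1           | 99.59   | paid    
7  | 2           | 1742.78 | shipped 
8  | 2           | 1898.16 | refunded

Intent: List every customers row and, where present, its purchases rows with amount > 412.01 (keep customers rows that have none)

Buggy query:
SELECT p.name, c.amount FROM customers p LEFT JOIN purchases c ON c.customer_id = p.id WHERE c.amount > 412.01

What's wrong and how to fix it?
Bug: A WHERE condition on the right-hand table after LEFT JOIN drops unmatched parents

Fix: Put 'c.amount > 412.01' in the JOIN's ON clause instead of WHERE

Corrected query:
SELECT p.name, c.amount FROM customers p LEFT JOIN purchases c ON c.customer_id = p.id AND c.amount > 412.01

Result:
name  | amount 
------+--------
Alice | 1041.2 
Alice | 1064.91
Alice | 1356.91
Carol | 1742.78
Carol | 1898.16
Grace | NULL   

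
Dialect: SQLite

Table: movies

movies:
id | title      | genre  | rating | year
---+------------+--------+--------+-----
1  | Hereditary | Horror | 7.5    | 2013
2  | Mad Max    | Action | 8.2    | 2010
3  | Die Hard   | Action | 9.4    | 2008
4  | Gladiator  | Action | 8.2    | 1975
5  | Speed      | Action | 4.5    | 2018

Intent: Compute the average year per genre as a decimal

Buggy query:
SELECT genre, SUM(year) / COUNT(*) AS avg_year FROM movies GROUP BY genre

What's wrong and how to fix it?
Bug: Both operands are integers, so '/' performs integer division and truncates

Fix: Cast one side to REAL so the division keeps the fractional part

Corrected query:
SELECT genre, SUM(year) * 1.0 / COUNT(*) AS avg_year FROM movies GROUP BY genre

Result:
genre  | avg_year
-------+---------
Action | 2002.75 
Horror | 2013    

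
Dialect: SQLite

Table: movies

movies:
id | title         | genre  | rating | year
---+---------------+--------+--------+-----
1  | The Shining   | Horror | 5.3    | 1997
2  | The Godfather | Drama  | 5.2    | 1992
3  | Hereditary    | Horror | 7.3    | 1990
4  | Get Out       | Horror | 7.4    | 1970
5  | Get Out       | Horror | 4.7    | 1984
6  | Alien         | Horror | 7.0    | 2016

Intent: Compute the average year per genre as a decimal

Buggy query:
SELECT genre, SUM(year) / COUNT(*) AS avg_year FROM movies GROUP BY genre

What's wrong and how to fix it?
Bug: SUM(year) and COUNT(*) are both integers; the division truncates the fractional part

Fix: Cast one side to REAL so the division keeps the fractional part

Corrected query:
SELECT genre, SUM(year) * 1.0 / COUNT(*) AS avg_year FROM movies GROUP BY genre

Result:
genre  | avg_year
-------+---------
Drama  | 1992    
Horror | 1991.4  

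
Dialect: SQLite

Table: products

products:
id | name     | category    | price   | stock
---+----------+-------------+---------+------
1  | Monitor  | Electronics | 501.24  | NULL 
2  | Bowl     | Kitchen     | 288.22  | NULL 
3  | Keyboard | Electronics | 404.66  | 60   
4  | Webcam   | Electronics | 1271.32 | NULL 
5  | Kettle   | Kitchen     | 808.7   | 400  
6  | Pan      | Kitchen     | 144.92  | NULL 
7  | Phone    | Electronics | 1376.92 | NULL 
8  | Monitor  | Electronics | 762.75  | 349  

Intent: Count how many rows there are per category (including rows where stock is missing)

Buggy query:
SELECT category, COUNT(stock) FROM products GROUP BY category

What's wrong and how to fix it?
Bug: COUNT(stock) skips NULLs, so groups with missing stock are undercounted

Fix: Replace COUNT(stock) with COUNT(*)

Corrected query:
SELECT category, COUNT(*) FROM products GROUP BY category

Result:
category    | COUNT(*)
------------+---------
Electronics | 5       
Kitchen     | 3       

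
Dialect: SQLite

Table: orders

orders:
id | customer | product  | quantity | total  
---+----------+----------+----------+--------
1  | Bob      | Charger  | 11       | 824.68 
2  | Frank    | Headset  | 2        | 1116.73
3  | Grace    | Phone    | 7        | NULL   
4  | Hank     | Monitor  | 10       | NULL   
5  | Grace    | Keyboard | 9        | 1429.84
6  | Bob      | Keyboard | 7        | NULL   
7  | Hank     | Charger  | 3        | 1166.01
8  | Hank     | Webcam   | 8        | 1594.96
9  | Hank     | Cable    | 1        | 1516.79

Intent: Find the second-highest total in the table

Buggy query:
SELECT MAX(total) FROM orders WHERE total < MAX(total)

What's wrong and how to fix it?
Bug: The inner MAX is an aggregate inside WHERE, which is not allowed

Fix: Compute the overall MAX in a subquery, then take MAX of rows below it

Corrected query:
SELECT MAX(total) FROM orders WHERE total < (SELECT MAX(total) FROM orders)

Result:
MAX(total)
----------
1516.79   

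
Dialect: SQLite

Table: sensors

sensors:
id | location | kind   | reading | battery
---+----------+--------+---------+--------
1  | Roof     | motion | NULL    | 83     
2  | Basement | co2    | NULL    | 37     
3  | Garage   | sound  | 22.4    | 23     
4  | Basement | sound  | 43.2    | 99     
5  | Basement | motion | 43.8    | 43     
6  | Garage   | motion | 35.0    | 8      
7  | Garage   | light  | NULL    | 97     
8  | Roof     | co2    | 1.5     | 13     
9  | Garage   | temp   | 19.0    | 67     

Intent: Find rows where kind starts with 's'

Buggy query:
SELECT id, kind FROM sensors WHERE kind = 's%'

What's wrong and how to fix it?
Bug: Wildcards only work with LIKE; '=' treats '%' as a literal character

Fix: Use LIKE for wildcard pattern matching

Corrected query:
SELECT id, kind FROM sensors WHERE kind LIKE 's%'

Result:
id | kind 
---+------
3  | sound
4  | sound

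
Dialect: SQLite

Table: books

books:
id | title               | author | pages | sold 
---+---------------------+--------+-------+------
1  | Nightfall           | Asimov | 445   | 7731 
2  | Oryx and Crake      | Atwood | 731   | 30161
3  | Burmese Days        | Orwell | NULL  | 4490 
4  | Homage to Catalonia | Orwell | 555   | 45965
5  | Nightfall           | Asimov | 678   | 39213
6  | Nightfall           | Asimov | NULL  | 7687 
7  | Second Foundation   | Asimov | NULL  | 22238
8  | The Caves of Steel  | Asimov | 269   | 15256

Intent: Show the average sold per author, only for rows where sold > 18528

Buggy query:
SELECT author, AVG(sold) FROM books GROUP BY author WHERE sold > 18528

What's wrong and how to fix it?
Bug: WHERE cannot follow GROUP BY

Fix: Place WHERE between FROM and GROUP BY

Corrected query:
SELECT author, AVG(sold) FROM books WHERE sold > 18528 GROUP BY author

Result:
author | AVG(sold)
-------+----------
Asimov | 30725.5  
Atwood | 30161    
Orwell | 45965    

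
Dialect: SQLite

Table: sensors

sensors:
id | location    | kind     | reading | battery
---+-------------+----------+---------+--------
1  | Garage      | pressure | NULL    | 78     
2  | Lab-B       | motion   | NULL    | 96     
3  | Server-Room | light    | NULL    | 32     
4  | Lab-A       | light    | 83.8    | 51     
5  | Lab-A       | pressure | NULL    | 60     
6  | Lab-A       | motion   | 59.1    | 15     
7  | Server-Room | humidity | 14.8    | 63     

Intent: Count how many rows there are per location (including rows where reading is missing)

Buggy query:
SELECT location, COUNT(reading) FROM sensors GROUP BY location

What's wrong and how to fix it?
Bug: COUNT(column) counts non-NULL values only; rows with NULL reading aren't counted

Fix: Replace COUNT(reading) with COUNT(*)

Corrected query:
SELECT location, COUNT(*) FROM sensors GROUP BY location

Result:
location    | COUNT(*)
------------+---------
Garage      | 1       
Lab-A       | 3       
Lab-B       | 1       
Server-Room | 2       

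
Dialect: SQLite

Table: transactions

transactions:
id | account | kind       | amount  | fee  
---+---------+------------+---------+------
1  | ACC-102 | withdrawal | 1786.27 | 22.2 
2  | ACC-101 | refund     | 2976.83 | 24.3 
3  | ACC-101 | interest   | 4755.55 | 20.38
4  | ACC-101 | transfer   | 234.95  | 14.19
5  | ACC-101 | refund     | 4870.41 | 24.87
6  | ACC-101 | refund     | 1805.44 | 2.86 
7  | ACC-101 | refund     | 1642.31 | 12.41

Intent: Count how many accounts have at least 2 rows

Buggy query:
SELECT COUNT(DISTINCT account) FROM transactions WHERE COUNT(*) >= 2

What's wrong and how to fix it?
Bug: COUNT(*) cannot appear in WHERE; the per-group count doesn't exist yet

Fix: Use a subquery that GROUPs and filters with HAVING, then count its rows

Corrected query:
SELECT COUNT(*) FROM (SELECT account FROM transactions GROUP BY account HAVING COUNT(*) >= 2)

Result:
COUNT(*)
--------
1       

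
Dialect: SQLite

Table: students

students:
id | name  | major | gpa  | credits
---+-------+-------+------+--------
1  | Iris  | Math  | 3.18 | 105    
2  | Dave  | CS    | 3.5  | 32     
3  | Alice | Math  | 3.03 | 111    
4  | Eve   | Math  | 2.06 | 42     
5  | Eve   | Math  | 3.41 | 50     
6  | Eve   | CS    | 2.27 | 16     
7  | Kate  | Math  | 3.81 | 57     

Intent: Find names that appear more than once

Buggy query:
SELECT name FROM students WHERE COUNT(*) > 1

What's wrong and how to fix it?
Bug: COUNT(*) is an aggregate and cannot be used in WHERE

Fix: Group first, then use HAVING for the count condition

Corrected query:
SELECT name FROM students GROUP BY name HAVING COUNT(*) > 1

Result:
name
----
Eve 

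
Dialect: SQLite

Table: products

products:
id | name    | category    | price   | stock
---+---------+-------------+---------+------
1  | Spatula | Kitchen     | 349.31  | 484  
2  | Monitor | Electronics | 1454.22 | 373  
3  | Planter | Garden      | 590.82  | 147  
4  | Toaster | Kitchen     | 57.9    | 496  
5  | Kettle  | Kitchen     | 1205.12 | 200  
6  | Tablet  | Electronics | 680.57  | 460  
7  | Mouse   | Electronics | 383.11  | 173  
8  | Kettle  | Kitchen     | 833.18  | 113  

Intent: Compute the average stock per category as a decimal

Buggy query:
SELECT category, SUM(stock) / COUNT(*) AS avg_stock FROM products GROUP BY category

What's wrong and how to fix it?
Bug: Both operands are integers, so '/' performs integer division and truncates

Fix: Multiply by 1.0 (or CAST to REAL) to force floating-point division

Corrected query:
SELECT category, SUM(stock) * 1.0 / COUNT(*) AS avg_stock FROM products GROUP BY category

Result:
category    | avg_stock 
------------+-----------
Electronics | 335.333333
Garden      | 147       
Kitchen     | 323.25    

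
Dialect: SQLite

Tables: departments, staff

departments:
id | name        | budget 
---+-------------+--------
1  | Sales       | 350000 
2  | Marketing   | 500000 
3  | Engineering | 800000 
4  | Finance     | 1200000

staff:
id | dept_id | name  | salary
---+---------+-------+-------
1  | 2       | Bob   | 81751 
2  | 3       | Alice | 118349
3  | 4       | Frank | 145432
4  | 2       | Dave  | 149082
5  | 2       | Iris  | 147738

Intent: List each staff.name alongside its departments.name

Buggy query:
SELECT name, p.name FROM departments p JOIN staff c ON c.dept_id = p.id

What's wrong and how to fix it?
Bug: Both tables have a 'name' column; the unqualified reference is ambiguous

Fix: Qualify the column with its table alias (c.name)

Corrected query:
SELECT c.name, p.name FROM departments p JOIN staff c ON c.dept_id = p.id

Result:
name  | name       
------+------------
Bob   | Marketing  
Alice | Engineering
Frank | Finance    
Dave  | Marketing  
Iris  | Marketing  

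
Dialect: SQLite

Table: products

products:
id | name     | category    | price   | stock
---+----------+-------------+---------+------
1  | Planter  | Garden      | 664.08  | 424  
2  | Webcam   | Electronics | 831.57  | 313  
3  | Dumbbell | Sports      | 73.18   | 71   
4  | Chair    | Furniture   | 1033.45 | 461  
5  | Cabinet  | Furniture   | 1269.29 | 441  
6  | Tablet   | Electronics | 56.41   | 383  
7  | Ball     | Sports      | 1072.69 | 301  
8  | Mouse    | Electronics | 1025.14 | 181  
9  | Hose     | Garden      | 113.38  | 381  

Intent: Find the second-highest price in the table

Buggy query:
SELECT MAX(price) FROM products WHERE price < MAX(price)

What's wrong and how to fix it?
Bug: MAX(price) on the right of the comparison is an aggregate-in-WHERE error

Fix: Put the inner MAX in a scalar subquery

Corrected query:
SELECT MAX(price) FROM products WHERE price < (SELECT MAX(price) FROM products)

Result:
MAX(price)
----------
1072.69   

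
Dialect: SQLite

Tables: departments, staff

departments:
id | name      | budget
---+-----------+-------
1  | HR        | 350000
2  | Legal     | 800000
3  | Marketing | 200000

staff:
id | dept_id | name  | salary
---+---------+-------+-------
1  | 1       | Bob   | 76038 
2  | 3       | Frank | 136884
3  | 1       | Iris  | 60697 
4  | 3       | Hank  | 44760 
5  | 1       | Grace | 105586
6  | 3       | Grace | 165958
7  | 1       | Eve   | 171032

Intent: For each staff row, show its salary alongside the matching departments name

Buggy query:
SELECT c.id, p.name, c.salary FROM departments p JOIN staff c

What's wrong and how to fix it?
Bug: JOIN with no ON clause produces a cartesian product; every staff row pairs with every departments row

Fix: Add ON c.dept_id = p.id to the JOIN

Corrected query:
SELECT c.id, p.name, c.salary FROM departments p JOIN staff c ON c.dept_id = p.id

Result:
id | name      | salary
---+-----------+-------
1  | HR        | 76038 
2  | Marketing | 136884
3  | HR        | 60697 
4  | Marketing | 44760 
5  | HR        | 105586
6  | Marketing | 165958
7  | HR        | 171032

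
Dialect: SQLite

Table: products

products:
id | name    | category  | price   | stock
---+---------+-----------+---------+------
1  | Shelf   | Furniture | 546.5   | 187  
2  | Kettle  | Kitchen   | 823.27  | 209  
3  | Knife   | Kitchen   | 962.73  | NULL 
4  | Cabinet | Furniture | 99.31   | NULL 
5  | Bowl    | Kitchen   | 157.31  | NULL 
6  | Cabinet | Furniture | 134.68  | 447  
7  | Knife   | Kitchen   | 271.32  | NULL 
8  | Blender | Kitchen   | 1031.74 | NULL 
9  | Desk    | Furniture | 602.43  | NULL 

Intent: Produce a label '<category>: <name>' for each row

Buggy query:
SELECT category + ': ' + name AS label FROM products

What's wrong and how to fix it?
Bug: '+' is numeric addition; on text columns SQLite converts them to 0 instead of concatenating

Fix: Use the || operator for string concatenation

Corrected query:
SELECT category || ': ' || name AS label FROM products

Result:
label             
------------------
Furniture: Shelf  
Kitchen: Kettle   
Kitchen: Knife    
Furniture: Cabinet
Kitchen: Bowl     
Furniture: Cabinet
Kitchen: Knife    
Kitchen: Blender  
Furniture: Desk   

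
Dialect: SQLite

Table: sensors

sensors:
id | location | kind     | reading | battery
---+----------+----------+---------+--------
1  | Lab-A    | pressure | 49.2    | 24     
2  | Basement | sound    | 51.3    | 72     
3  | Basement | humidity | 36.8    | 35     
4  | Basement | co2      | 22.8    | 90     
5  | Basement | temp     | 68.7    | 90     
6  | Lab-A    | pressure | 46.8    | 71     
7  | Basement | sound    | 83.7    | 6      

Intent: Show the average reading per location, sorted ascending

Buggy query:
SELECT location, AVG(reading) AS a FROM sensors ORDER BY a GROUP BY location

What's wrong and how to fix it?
Bug: GROUP BY must precede ORDER BY

Fix: Reorder: SELECT … FROM … GROUP BY … ORDER BY …

Corrected query:
SELECT location, AVG(reading) AS a FROM sensors GROUP BY location ORDER BY a

Result:
location | a    
---------+------
Lab-A    | 48   
Basement | 52.66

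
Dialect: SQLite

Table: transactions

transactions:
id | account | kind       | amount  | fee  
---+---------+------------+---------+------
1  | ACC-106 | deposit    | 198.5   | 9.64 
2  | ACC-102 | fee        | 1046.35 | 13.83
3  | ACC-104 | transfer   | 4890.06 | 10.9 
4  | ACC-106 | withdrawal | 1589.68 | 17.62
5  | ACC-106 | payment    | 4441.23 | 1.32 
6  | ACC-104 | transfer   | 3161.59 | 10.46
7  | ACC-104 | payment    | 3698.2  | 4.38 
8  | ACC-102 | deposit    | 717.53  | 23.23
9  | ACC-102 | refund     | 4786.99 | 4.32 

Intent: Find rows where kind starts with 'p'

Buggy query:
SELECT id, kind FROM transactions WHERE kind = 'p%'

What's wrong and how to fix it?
Bug: Wildcards only work with LIKE; '=' treats '%' as a literal character

Fix: Replace '=' with LIKE so 'p%' is treated as a pattern

Corrected query:
SELECT id, kind FROM transactions WHERE kind LIKE 'p%'

Result:
id | kind   
---+--------
5  | payment
7  | payment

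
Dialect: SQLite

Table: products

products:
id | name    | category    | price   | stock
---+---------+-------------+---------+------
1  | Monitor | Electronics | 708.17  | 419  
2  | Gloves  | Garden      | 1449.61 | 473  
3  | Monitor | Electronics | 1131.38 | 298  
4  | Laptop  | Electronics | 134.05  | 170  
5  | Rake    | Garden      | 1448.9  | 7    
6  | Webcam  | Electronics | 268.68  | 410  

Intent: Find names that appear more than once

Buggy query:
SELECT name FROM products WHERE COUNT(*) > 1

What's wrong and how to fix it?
Bug: WHERE can't reference COUNT(*); aggregates are computed after WHERE

Fix: Group first, then use HAVING for the count condition

Corrected query:
SELECT name FROM products GROUP BY name HAVING COUNT(*) > 1

Result:
name   
-------
Monitor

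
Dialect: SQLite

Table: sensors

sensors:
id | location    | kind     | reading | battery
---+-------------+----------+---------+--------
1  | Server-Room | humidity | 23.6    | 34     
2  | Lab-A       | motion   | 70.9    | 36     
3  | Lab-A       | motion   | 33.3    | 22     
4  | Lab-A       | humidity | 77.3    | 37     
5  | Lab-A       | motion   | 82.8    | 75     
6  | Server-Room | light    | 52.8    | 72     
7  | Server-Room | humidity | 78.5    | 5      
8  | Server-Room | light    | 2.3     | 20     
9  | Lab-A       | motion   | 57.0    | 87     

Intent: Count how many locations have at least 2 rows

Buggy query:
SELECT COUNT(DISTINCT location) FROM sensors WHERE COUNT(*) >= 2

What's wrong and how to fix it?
Bug: COUNT(*) cannot appear in WHERE; the per-group count doesn't exist yet

Fix: Group first with HAVING COUNT(*) >= 2, then COUNT the resulting groups

Corrected query:
SELECT COUNT(*) FROM (SELECT location FROM sensors GROUP BY location HAVING COUNT(*) >= 2)

Result:
COUNT(*)
--------
2       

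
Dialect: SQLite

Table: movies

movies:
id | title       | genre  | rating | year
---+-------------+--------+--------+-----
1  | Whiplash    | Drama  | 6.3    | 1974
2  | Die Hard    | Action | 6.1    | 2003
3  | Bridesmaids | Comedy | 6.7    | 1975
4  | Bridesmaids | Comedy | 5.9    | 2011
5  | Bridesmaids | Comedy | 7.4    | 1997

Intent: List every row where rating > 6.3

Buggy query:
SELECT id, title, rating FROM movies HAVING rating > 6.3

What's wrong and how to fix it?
Bug: This is a non-aggregate query (no GROUP BY, no aggregates), so in SQLite the HAVING clause is invalid here; a row-level condition belongs in WHERE

Fix: Use WHERE for row-level filtering

Corrected query:
SELECT id, title, rating FROM movies WHERE rating > 6.3

Result:
id | title       | rating
---+-------------+-------
3  | Bridesmaids | 6.7   
5  | Bridesmaids | 7.4   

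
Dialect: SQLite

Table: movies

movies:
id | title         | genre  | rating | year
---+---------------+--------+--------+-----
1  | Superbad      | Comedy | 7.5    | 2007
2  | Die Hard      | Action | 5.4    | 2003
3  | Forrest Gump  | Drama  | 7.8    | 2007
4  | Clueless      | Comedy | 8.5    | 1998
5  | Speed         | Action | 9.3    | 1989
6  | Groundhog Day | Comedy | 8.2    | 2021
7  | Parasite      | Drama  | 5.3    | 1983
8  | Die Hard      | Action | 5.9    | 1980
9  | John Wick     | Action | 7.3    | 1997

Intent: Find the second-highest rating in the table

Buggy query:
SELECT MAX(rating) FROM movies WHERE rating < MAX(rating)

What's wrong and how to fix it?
Bug: MAX(rating) on the right of the comparison is an aggregate-in-WHERE error

Fix: Compute the overall MAX in a subquery, then take MAX of rows below it

Corrected query:
SELECT MAX(rating) FROM movies WHERE rating < (SELECT MAX(rating) FROM movies)

Result:
MAX(rating)
-----------
8.5        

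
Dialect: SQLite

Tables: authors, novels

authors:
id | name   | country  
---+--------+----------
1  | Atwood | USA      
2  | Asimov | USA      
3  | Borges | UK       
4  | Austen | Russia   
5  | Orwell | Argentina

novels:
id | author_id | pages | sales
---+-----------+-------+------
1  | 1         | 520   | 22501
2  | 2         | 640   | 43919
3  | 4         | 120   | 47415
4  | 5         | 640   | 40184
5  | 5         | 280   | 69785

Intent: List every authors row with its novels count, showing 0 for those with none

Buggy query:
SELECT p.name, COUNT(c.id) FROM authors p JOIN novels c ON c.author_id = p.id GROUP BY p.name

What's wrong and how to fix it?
Bug: An inner join excludes parents with zero children

Fix: Switch to LEFT JOIN to retain unmatched parent rows

Corrected query:
SELECT p.name, COUNT(c.id) FROM authors p LEFT JOIN novels c ON c.author_id = p.id GROUP BY p.name

Result:
name   | COUNT(c.id)
-------+------------
Asimov | 1          
Atwood | 1          
Austen | 1          
Borges | 0          
Orwell | 2          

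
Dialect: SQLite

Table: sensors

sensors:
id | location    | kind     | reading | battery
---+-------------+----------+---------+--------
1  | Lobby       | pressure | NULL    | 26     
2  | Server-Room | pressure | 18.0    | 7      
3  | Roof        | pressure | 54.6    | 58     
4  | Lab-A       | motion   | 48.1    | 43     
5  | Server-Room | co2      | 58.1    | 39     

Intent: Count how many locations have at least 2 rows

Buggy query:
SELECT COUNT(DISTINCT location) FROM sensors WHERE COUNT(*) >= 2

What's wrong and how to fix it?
Bug: WHERE filters individual rows, not groups, so a group-level COUNT is invalid there

Fix: Group first with HAVING COUNT(*) >= 2, then COUNT the resulting groups

Corrected query:
SELECT COUNT(*) FROM (SELECT location FROM sensors GROUP BY location HAVING COUNT(*) >= 2)

Result:
COUNT(*)
--------
1       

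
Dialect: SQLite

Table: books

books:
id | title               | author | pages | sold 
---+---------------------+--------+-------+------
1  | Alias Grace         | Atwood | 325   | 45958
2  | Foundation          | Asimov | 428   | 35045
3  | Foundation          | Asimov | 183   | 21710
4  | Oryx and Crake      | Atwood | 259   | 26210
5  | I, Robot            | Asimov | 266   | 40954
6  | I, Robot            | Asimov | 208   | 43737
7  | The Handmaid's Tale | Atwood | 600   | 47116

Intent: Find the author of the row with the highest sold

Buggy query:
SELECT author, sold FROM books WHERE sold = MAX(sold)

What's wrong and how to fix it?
Bug: MAX(sold) is an aggregate and cannot be used directly in WHERE

Fix: Use a subquery: WHERE sold = (SELECT MAX(sold) FROM books)

Corrected query:
SELECT author, sold FROM books WHERE sold = (SELECT MAX(sold) FROM books)

Result:
author | sold 
-------+------
Atwood | 47116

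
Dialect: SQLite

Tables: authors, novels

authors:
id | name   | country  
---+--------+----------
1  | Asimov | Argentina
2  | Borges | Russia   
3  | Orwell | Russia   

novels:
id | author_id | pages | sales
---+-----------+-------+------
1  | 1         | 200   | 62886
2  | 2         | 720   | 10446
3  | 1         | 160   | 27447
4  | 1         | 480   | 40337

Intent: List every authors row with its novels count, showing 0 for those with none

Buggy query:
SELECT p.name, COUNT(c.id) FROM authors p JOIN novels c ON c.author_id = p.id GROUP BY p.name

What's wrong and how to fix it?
Bug: An inner join excludes parents with zero children

Fix: Use LEFT JOIN so parents without children still appear (COUNT(c.id) gives 0)

Corrected query:
SELECT p.name, COUNT(c.id) FROM authors p LEFT JOIN novels c ON c.author_id = p.id GROUP BY p.name

Result:
name   | COUNT(c.id)
-------+------------
Asimov | 3          
Borges | 1          
Orwell | 0          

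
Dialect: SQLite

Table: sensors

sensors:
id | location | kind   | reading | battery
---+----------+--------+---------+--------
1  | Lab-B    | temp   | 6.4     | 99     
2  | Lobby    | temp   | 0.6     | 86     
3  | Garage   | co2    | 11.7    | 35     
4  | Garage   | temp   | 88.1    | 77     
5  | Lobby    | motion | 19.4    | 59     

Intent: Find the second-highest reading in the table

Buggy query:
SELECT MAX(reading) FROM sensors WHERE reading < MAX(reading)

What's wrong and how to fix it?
Bug: MAX(reading) on the right of the comparison is an aggregate-in-WHERE error

Fix: Compute the overall MAX in a subquery, then take MAX of rows below it

Corrected query:
SELECT MAX(reading) FROM sensors WHERE reading < (SELECT MAX(reading) FROM sensors)

Result:
MAX(reading)
------------
19.4        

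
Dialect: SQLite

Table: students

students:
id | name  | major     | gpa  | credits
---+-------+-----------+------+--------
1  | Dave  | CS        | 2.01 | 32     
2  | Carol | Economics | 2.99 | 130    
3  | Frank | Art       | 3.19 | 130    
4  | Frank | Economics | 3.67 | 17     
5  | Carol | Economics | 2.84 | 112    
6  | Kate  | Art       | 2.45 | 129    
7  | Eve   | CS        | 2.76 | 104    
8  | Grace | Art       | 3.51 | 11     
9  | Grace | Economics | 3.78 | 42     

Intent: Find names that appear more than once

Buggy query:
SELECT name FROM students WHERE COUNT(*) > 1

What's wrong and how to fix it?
Bug: COUNT(*) is an aggregate and cannot be used in WHERE

Fix: GROUP BY name, then filter groups with HAVING COUNT(*) > 1

Corrected query:
SELECT name FROM students GROUP BY name HAVING COUNT(*) > 1

Result:
name 
-----
Carol
Frank
Grace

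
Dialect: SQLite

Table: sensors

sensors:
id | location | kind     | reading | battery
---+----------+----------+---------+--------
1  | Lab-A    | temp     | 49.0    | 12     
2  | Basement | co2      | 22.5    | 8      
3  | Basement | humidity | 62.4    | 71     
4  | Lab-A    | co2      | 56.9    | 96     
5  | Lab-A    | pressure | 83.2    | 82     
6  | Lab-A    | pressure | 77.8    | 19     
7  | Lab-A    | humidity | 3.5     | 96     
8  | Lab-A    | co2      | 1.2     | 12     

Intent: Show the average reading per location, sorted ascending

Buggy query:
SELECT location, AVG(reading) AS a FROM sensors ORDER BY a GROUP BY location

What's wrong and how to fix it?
Bug: GROUP BY must precede ORDER BY

Fix: Reorder: SELECT … FROM … GROUP BY … ORDER BY …

Corrected query:
SELECT location, AVG(reading) AS a FROM sensors GROUP BY location ORDER BY a

Result:
location | a        
---------+----------
Basement | 42.45    
Lab-A    | 45.266667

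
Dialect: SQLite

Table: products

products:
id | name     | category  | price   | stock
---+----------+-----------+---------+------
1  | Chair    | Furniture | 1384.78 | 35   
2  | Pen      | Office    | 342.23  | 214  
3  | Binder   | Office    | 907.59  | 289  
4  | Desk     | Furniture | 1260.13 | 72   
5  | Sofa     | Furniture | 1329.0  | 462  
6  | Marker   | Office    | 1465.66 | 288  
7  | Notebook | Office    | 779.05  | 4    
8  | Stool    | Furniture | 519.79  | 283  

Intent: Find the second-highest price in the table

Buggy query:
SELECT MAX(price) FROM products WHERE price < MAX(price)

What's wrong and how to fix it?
Bug: MAX(price) on the right of the comparison is an aggregate-in-WHERE error

Fix: Compute the overall MAX in a subquery, then take MAX of rows below it

Corrected query:
SELECT MAX(price) FROM products WHERE price < (SELECT MAX(price) FROM products)

Result:
MAX(price)
----------
1384.78   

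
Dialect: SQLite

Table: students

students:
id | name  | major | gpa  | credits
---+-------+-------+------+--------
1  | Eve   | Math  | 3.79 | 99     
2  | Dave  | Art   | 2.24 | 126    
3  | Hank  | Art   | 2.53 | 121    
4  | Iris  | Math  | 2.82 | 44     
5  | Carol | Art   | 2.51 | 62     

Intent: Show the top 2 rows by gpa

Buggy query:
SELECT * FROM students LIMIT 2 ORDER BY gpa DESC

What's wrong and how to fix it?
Bug: ORDER BY cannot follow LIMIT; LIMIT is the final clause

Fix: Sort with ORDER BY, then apply LIMIT

Corrected query:
SELECT * FROM students ORDER BY gpa DESC LIMIT 2

Result:
id | name | major | gpa  | credits
---+------+-------+------+--------
1  | Eve  | Math  | 3.79 | 99     
4  | Iris | Math  | 2.82 | 44     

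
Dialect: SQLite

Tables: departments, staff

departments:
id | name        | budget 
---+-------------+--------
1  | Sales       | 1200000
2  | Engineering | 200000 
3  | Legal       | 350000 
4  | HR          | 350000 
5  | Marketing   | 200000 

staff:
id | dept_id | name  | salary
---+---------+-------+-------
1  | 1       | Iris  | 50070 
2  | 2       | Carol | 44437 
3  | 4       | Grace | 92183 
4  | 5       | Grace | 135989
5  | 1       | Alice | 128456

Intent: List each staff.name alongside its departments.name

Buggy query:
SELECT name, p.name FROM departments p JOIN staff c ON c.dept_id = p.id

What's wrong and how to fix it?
Bug: 'name' exists in both joined tables, so the database can't tell which one is meant

Fix: Prefix ambiguous columns with the table alias

Corrected query:
SELECT c.name, p.name FROM departments p JOIN staff c ON c.dept_id = p.id

Result:
name  | name       
------+------------
Iris  | Sales      
Carol | Engineering
Grace | HR         
Grace | Marketing  
Alice | Sales      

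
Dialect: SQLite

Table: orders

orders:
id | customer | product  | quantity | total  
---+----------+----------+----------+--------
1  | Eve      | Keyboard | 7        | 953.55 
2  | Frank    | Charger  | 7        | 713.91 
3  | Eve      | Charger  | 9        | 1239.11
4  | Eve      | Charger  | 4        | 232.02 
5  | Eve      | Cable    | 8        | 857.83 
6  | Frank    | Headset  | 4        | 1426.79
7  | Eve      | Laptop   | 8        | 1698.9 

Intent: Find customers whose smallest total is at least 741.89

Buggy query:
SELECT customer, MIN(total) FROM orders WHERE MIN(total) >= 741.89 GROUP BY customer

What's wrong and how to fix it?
Bug: Aggregates like MIN are computed per group after WHERE runs

Fix: Use HAVING for the per-group MIN condition

Corrected query:
SELECT customer, MIN(total) FROM orders GROUP BY customer HAVING MIN(total) >= 741.89

Result:
(no rows)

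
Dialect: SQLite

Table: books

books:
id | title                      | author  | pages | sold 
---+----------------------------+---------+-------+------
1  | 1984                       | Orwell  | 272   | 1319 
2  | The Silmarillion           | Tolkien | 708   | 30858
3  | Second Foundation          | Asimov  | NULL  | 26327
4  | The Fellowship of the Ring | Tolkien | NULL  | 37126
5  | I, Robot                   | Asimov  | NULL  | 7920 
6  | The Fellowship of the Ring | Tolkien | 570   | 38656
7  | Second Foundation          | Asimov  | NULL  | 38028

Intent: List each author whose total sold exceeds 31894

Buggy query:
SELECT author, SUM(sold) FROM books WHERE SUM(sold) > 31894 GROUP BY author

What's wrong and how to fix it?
Bug: WHERE runs before GROUP BY, so aggregates aren't available there

Fix: Use HAVING (which filters groups after aggregation) instead of WHERE

Corrected query:
SELECT author, SUM(sold) FROM books GROUP BY author HAVING SUM(sold) > 31894

Result:
author  | SUM(sold)
--------+----------
Asimov  | 72275    
Tolkien | 106640   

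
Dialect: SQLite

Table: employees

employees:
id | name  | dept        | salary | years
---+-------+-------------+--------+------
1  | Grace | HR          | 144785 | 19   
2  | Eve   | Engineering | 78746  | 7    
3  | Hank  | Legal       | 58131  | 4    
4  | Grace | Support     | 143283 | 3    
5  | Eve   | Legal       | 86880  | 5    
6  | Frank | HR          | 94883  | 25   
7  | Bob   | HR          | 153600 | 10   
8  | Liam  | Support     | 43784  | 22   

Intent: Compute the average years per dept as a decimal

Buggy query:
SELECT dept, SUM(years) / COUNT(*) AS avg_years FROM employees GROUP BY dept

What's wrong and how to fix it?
Bug: Both operands are integers, so '/' performs integer division and truncates

Fix: Multiply by 1.0 (or CAST to REAL) to force floating-point division

Corrected query:
SELECT dept, SUM(years) * 1.0 / COUNT(*) AS avg_years FROM employees GROUP BY dept

Result:
dept        | avg_years
------------+----------
Engineering | 7        
HR          | 18       
Legal       | 4.5      
Support     | 12.5     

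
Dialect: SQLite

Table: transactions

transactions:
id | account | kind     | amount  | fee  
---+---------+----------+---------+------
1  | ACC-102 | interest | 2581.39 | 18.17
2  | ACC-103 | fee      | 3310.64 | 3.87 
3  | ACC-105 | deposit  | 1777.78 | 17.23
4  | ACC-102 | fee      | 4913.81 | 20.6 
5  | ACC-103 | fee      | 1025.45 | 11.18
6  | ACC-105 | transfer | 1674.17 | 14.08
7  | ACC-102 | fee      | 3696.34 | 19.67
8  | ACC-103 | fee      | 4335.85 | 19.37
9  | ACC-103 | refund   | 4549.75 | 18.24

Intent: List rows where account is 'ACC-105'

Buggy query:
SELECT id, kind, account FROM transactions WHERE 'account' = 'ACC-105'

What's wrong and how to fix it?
Bug: 'account' in single quotes is a string literal, not the column; the comparison is literal-vs-literal and never true

Fix: Reference the column as account without single quotes

Corrected query:
SELECT id, kind, account FROM transactions WHERE account = 'ACC-105'

Result:
id | kind     | account
---+----------+--------
3  | deposit  | ACC-105
6  | transfer | ACC-105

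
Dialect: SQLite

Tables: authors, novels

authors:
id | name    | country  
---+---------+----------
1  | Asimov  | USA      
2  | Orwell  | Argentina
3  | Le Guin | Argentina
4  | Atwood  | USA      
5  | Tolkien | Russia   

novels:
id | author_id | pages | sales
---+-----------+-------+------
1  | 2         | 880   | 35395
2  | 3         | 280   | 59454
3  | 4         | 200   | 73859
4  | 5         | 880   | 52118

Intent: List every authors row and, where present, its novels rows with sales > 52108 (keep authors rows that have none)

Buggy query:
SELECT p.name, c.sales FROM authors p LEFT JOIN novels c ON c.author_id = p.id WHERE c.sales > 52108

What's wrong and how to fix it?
Bug: Filtering c.sales in WHERE discards the NULL rows produced by LEFT JOIN, turning it into an inner join

Fix: Move the right-table condition into the ON clause so unmatched parents are kept

Corrected query:
SELECT p.name, c.sales FROM authors p LEFT JOIN novels c ON c.author_id = p.id AND c.sales > 52108

Result:
name    | sales
--------+------
Asimov  | NULL 
Orwell  | NULL 
Le Guin | 59454
Atwood  | 73859
Tolkien | 52118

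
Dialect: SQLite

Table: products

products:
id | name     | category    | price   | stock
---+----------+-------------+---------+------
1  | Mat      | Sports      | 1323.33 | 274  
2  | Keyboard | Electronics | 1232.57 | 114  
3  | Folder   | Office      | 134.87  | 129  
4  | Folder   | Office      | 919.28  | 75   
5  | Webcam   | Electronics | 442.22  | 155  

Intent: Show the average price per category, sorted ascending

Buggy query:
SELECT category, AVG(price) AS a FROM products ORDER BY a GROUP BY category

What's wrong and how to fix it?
Bug: ORDER BY appears before GROUP BY; SQL clause order requires GROUP BY first

Fix: Move ORDER BY to the end, after GROUP BY

Corrected query:
SELECT category, AVG(price) AS a FROM products GROUP BY category ORDER BY a

Result:
category    | a      
------------+--------
Office      | 527.075
Electronics | 837.395
Sports      | 1323.33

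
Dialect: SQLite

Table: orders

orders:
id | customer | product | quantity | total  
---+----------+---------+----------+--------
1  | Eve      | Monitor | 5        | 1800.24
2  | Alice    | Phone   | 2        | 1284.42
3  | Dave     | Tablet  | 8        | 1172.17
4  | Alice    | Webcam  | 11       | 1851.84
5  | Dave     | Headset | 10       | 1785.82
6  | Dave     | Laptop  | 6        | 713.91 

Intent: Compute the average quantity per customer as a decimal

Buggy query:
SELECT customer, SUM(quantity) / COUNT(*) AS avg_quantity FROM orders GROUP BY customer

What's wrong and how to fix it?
Bug: Both operands are integers, so '/' performs integer division and truncates

Fix: Cast one side to REAL so the division keeps the fractional part

Corrected query:
SELECT customer, SUM(quantity) * 1.0 / COUNT(*) AS avg_quantity FROM orders GROUP BY customer

Result:
customer | avg_quantity
---------+-------------
Alice    | 6.5         
Dave     | 8           
Eve      | 5           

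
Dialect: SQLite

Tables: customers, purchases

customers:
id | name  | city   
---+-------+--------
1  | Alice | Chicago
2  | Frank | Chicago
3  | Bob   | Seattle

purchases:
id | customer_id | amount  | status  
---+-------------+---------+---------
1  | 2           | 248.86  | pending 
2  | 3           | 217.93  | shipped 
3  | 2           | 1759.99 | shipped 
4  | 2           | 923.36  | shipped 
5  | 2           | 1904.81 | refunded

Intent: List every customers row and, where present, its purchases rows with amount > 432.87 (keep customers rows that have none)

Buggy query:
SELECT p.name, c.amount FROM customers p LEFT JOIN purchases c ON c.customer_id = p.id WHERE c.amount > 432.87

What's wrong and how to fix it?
Bug: Filtering c.amount in WHERE discards the NULL rows produced by LEFT JOIN, turning it into an inner join

Fix: Put 'c.amount > 432.87' in the JOIN's ON clause instead of WHERE

Corrected query:
SELECT p.name, c.amount FROM customers p LEFT JOIN purchases c ON c.customer_id = p.id AND c.amount > 432.87

Result:
name  | amount 
------+--------
Alice | NULL   
Frank | 923.36 
Frank | 1759.99
Frank | 1904.81
Bob   | NULL   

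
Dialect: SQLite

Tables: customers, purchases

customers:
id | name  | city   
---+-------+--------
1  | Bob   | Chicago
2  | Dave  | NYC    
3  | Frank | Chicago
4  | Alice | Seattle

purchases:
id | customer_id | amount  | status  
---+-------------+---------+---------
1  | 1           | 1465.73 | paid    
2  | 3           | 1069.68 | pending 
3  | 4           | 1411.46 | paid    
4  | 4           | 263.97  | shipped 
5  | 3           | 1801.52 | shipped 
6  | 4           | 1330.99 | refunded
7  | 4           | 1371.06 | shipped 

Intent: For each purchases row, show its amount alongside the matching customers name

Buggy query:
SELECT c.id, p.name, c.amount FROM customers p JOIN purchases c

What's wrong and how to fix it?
Bug: Missing join condition: each purchases row is matched to all customers rows instead of just its own

Fix: Add ON c.customer_id = p.id to the JOIN

Corrected query:
SELECT c.id, p.name, c.amount FROM customers p JOIN purchases c ON c.customer_id = p.id

Result:
id | name  | amount 
---+-------+--------
1  | Bob   | 1465.73
2  | Frank | 1069.68
3  | Alice | 1411.46
4  | Alice | 263.97 
5  | Frank | 1801.52
6  | Alice | 1330.99
7  | Alice | 1371.06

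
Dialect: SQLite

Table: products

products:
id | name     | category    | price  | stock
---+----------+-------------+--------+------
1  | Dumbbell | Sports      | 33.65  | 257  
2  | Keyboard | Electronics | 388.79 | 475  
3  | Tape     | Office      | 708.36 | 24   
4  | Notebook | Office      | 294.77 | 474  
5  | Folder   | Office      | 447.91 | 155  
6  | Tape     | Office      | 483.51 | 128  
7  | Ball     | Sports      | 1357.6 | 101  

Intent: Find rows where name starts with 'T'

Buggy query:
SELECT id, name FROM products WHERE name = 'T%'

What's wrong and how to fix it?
Bug: Wildcards only work with LIKE; '=' treats '%' as a literal character

Fix: Replace '=' with LIKE so 'T%' is treated as a pattern

Corrected query:
SELECT id, name FROM products WHERE name LIKE 'T%'

Result:
id | name
---+-----
3  | Tape
6  | Tape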